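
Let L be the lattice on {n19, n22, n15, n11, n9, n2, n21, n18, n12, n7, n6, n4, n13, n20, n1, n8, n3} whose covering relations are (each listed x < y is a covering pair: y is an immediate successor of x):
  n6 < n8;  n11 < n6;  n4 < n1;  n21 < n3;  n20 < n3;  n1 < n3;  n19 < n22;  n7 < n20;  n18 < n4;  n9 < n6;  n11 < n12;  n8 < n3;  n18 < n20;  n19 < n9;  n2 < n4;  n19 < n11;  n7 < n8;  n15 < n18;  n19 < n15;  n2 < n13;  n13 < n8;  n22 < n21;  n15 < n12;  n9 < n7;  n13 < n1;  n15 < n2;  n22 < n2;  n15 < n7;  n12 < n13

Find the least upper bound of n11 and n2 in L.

Common upper bounds of {n11, n2}: n1, n13, n3, n8.
The least among these is n13.

n13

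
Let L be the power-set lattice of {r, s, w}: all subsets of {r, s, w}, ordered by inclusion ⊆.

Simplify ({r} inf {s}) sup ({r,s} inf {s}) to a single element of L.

{r} ∧ {s} = ∅
{r,s} ∧ {s} = {s}
∅ ∨ {s} = {s}

{s}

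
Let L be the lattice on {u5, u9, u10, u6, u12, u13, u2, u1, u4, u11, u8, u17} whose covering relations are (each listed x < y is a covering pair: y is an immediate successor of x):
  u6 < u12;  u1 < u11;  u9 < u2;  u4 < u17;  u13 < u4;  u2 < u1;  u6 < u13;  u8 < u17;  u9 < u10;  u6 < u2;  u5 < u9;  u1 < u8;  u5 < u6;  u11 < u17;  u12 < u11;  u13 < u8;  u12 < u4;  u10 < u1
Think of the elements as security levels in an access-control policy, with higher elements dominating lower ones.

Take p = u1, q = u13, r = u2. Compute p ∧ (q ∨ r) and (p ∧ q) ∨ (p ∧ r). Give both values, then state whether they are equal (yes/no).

u1; u2; no

q ∨ r = u8, so p ∧ (q ∨ r) = u1 ∧ u8 = u1.
p ∧ q = u6 and p ∧ r = u2, so (p ∧ q) ∨ (p ∧ r) = u6 ∨ u2 = u2.
Equal: no.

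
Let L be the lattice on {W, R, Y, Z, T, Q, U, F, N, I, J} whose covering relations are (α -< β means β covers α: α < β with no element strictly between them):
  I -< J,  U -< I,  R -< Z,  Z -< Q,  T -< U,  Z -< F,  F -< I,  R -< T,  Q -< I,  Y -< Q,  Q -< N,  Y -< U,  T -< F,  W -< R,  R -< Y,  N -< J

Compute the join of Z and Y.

Common upper bounds of {Z, Y}: I, J, N, Q.
The least among these is Q.

Q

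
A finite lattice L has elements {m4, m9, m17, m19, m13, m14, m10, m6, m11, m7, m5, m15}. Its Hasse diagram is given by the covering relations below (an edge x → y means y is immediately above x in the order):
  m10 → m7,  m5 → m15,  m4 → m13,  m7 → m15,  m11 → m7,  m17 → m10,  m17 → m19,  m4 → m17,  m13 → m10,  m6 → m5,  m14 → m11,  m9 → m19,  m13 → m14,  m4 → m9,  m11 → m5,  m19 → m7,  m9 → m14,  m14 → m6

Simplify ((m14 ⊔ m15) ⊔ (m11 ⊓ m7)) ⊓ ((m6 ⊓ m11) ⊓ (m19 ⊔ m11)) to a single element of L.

m14 ∨ m15 = m15
m11 ∧ m7 = m11
m15 ∨ m11 = m15
m6 ∧ m11 = m14
m19 ∨ m11 = m7
m14 ∧ m7 = m14
m15 ∧ m14 = m14

m14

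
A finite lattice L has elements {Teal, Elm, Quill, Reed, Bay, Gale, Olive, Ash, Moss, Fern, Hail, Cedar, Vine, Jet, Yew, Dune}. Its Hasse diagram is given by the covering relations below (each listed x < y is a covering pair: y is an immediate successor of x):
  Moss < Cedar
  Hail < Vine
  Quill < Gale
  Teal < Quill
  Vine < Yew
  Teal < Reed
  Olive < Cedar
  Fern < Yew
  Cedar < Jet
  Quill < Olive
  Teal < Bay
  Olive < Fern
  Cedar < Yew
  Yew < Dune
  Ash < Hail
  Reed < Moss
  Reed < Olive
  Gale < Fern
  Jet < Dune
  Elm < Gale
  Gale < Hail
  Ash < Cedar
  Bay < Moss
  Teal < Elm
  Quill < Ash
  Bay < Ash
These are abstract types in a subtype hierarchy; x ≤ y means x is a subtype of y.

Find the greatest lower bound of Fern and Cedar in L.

Common lower bounds of {Fern, Cedar}: Olive, Quill, Reed, Teal.
The greatest among these is Olive.

Olive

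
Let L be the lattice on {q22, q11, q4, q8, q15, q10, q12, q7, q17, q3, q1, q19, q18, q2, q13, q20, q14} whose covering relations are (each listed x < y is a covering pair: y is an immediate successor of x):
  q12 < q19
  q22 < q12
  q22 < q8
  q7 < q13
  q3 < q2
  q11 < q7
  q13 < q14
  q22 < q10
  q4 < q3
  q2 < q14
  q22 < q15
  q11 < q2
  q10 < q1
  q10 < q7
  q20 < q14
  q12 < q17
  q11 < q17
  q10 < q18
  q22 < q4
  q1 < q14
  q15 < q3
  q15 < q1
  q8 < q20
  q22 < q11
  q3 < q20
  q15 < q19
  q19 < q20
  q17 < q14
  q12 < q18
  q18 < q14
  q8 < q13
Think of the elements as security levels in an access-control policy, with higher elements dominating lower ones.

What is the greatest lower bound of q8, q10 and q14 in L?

Common lower bounds of {q8, q10, q14}: q22.
The greatest among these is q22.

q22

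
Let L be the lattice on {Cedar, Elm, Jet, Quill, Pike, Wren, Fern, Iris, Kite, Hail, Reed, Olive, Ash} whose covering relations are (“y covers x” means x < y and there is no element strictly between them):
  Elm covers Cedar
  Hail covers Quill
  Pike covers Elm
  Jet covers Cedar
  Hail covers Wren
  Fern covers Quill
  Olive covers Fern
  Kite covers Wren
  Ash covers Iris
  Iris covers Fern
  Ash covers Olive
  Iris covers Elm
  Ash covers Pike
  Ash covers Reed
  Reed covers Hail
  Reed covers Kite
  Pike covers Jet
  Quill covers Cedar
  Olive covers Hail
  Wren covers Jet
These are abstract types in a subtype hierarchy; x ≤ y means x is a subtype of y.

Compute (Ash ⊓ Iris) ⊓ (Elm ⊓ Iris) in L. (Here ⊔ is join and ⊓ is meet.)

Ash ∧ Iris = Iris
Elm ∧ Iris = Elm
Iris ∧ Elm = Elm

Elm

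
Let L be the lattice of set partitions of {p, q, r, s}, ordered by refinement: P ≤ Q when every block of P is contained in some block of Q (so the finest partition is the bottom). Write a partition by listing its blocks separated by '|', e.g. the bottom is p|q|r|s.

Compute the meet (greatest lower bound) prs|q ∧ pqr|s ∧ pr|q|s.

pr|q|s

The meet (common refinement) of prs|q, pqr|s, pr|q|s intersects blocks pairwise, giving pr|q|s.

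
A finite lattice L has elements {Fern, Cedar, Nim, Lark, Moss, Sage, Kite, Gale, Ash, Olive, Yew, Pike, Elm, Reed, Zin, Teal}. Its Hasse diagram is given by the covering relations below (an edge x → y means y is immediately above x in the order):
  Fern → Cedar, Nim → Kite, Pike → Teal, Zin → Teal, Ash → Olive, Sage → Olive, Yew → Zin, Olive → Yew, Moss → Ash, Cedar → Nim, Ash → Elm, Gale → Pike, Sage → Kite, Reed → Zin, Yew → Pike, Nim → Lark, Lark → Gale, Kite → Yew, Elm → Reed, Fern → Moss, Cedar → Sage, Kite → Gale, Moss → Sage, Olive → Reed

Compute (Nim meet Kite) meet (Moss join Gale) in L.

Nim ∧ Kite = Nim
Moss ∨ Gale = Gale
Nim ∧ Gale = Nim

Nim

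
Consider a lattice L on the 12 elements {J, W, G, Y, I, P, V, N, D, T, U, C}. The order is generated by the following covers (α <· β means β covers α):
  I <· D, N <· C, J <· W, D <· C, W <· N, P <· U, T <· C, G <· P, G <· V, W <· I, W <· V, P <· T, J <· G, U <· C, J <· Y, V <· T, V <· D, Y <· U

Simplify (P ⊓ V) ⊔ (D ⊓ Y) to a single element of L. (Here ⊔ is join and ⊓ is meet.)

P ∧ V = G
D ∧ Y = J
G ∨ J = G

G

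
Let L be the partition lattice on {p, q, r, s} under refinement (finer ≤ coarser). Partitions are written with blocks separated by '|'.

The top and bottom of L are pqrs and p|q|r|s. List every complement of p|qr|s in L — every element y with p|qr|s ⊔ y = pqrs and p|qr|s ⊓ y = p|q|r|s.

Need y with p|qr|s ∨ y = pqrs and p|qr|s ∧ y = p|q|r|s.
Checking each element gives: pqs|r, pq|rs, prs|q, pr|qs.

pqs|r, pq|rs, prs|q, pr|qs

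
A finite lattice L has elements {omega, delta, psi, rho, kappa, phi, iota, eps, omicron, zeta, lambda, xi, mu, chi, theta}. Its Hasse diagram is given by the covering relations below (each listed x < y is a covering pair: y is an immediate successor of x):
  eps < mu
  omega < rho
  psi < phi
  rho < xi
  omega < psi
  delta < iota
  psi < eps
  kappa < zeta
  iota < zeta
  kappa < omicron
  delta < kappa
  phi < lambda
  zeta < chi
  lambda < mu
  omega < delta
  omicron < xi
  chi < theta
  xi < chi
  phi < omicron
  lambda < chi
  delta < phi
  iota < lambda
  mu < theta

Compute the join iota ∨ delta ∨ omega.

Common upper bounds of {iota, delta, omega}: chi, iota, lambda, mu, theta, zeta.
The least among these is iota.

iota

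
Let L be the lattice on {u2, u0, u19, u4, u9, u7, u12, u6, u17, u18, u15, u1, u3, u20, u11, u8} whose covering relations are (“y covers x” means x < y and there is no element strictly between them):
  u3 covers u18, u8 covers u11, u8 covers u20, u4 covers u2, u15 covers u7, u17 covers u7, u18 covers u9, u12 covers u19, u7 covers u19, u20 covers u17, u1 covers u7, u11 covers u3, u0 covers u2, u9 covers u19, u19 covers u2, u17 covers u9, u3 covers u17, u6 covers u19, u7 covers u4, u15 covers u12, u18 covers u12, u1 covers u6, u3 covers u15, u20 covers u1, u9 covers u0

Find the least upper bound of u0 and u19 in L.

Common upper bounds of {u0, u19}: u11, u17, u18, u20, u3, u8, u9.
The least among these is u9.

u9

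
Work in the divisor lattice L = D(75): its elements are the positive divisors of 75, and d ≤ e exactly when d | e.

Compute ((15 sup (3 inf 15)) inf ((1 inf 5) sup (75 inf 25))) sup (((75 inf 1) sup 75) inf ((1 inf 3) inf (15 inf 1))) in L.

5

3 ∧ 15 = 3
15 ∨ 3 = 15
1 ∧ 5 = 1
75 ∧ 25 = 25
1 ∨ 25 = 25
15 ∧ 25 = 5
75 ∧ 1 = 1
1 ∨ 75 = 75
1 ∧ 3 = 1
15 ∧ 1 = 1
1 ∧ 1 = 1
75 ∧ 1 = 1
5 ∨ 1 = 5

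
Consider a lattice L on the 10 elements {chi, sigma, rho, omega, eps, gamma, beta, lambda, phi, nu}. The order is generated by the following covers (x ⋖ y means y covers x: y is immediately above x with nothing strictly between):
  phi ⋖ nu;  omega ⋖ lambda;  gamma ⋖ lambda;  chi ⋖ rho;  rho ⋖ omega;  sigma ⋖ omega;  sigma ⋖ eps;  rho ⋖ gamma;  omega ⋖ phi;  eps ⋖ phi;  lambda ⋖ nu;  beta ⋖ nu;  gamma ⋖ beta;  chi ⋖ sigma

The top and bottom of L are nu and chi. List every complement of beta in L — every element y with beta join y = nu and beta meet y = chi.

Need y with beta ∨ y = nu and beta ∧ y = chi.
Checking each element gives: eps, sigma.

eps, sigma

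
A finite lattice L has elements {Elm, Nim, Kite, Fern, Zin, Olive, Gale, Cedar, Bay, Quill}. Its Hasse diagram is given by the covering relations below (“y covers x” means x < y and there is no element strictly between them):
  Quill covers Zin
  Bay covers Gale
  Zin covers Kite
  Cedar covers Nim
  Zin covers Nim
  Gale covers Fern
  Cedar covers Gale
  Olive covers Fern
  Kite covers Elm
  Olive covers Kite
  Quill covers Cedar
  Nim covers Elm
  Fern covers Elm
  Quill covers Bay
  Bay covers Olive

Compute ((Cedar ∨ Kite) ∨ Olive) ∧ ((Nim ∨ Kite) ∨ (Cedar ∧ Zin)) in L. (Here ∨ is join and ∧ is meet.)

Cedar ∨ Kite = Quill
Quill ∨ Olive = Quill
Nim ∨ Kite = Zin
Cedar ∧ Zin = Nim
Zin ∨ Nim = Zin
Quill ∧ Zin = Zin

Zin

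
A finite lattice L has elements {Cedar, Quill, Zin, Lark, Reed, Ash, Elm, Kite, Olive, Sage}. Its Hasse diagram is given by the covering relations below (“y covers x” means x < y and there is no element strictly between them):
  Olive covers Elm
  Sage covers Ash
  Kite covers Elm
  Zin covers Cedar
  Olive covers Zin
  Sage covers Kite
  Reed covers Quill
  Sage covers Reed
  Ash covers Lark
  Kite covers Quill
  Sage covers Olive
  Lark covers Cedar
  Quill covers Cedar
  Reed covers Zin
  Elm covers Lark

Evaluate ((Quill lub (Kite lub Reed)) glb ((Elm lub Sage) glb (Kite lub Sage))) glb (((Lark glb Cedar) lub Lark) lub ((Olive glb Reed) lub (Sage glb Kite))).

Kite ∨ Reed = Sage
Quill ∨ Sage = Sage
Elm ∨ Sage = Sage
Kite ∨ Sage = Sage
Sage ∧ Sage = Sage
Sage ∧ Sage = Sage
Lark ∧ Cedar = Cedar
Cedar ∨ Lark = Lark
Olive ∧ Reed = Zin
Sage ∧ Kite = Kite
Zin ∨ Kite = Sage
Lark ∨ Sage = Sage
Sage ∧ Sage = Sage

Sage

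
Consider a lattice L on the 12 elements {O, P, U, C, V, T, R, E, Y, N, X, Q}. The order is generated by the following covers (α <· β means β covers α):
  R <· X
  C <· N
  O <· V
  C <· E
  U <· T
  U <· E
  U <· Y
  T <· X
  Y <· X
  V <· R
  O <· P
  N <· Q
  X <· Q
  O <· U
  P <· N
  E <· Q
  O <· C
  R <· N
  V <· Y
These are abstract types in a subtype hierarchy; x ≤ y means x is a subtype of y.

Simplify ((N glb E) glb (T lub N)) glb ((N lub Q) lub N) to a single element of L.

C

N ∧ E = C
T ∨ N = Q
C ∧ Q = C
N ∨ Q = Q
Q ∨ N = Q
C ∧ Q = C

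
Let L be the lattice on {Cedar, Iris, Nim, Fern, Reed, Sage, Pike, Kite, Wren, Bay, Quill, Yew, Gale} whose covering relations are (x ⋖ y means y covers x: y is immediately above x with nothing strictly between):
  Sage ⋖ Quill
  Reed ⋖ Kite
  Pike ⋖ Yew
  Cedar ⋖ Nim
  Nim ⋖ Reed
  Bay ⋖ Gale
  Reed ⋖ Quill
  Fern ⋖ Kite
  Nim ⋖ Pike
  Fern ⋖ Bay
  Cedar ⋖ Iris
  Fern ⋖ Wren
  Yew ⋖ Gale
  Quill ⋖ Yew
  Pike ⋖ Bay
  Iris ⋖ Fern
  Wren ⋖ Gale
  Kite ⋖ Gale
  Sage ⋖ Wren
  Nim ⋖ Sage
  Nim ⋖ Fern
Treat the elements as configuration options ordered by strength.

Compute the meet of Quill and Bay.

Nim

Common lower bounds of {Quill, Bay}: Cedar, Nim.
The greatest among these is Nim.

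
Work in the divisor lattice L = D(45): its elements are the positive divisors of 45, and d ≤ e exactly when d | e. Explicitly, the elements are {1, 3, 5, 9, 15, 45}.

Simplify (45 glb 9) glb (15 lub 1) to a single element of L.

45 ∧ 9 = 9
15 ∨ 1 = 15
9 ∧ 15 = 3

3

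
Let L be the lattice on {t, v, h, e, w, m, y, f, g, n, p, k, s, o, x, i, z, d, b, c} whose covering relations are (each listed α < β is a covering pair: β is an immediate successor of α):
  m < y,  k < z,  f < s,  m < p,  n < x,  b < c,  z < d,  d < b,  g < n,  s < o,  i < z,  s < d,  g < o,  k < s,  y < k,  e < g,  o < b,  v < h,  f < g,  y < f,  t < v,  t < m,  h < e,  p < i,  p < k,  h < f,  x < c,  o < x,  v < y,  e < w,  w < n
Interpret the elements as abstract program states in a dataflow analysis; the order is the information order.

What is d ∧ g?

f

Common lower bounds of {d, g}: f, h, m, t, v, y.
The greatest among these is f.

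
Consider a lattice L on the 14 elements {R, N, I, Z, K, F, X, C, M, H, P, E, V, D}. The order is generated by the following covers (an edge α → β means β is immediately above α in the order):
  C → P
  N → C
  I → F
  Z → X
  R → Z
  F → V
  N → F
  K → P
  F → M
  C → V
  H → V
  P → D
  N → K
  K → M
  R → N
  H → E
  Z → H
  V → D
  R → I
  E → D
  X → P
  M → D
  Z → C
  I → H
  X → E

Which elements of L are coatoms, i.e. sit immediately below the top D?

E, M, P, V

The coatoms are exactly the elements covered by D: E, M, P, V.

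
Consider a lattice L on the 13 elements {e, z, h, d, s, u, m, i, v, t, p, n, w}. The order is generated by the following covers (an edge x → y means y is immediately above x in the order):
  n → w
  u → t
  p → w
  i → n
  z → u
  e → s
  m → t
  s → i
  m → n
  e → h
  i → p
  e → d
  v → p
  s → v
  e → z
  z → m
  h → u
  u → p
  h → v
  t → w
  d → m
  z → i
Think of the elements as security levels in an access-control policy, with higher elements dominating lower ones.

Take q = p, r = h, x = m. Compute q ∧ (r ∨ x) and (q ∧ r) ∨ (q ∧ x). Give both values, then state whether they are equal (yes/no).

u; u; yes

r ∨ x = t, so q ∧ (r ∨ x) = p ∧ t = u.
q ∧ r = h and q ∧ x = z, so (q ∧ r) ∨ (q ∧ x) = h ∨ z = u.
Equal: yes.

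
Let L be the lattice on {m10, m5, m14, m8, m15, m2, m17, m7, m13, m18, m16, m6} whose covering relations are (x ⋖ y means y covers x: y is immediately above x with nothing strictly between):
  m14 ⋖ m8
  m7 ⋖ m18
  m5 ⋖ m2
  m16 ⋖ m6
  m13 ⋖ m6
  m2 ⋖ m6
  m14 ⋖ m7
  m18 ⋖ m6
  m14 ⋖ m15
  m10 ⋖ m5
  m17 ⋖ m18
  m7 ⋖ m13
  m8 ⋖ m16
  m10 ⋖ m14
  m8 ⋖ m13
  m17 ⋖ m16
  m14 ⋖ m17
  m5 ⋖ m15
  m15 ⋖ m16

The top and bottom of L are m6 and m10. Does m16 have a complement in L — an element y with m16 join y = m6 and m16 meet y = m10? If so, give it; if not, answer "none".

none

For every candidate y, either m16 ∨ y ≠ m6 or m16 ∧ y ≠ m10; no complement exists.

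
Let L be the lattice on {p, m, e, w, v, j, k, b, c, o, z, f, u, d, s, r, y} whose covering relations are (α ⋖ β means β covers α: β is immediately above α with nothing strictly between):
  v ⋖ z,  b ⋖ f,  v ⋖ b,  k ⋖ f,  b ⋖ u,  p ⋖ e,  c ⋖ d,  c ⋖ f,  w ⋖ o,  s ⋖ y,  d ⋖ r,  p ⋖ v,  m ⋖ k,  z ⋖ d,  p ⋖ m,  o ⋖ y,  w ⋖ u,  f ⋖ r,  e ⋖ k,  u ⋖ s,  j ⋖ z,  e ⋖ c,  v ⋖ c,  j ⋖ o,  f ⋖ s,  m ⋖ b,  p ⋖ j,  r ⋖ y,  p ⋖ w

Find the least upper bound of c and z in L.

Common upper bounds of {c, z}: d, r, y.
The least among these is d.

d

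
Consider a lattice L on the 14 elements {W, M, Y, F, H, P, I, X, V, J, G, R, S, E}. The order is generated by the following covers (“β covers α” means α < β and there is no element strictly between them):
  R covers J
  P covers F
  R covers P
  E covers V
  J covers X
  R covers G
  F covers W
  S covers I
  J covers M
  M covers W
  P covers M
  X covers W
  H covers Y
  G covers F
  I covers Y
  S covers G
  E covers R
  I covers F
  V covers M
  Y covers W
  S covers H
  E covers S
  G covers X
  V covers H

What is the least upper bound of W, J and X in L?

Common upper bounds of {W, J, X}: E, J, R.
The least among these is J.

J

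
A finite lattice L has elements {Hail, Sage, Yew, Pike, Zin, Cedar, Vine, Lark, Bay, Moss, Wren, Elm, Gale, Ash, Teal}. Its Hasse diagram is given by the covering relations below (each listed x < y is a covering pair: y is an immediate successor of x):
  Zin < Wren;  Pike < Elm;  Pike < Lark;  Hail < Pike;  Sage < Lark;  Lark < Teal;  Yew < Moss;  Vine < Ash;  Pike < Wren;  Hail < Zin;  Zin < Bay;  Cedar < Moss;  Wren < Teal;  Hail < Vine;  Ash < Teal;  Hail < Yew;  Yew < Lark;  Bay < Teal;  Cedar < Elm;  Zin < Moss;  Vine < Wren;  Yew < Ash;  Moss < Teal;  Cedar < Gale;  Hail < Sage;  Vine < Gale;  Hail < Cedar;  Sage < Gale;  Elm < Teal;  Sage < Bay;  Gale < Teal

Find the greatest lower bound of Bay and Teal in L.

Common lower bounds of {Bay, Teal}: Bay, Hail, Sage, Zin.
The greatest among these is Bay.

Bay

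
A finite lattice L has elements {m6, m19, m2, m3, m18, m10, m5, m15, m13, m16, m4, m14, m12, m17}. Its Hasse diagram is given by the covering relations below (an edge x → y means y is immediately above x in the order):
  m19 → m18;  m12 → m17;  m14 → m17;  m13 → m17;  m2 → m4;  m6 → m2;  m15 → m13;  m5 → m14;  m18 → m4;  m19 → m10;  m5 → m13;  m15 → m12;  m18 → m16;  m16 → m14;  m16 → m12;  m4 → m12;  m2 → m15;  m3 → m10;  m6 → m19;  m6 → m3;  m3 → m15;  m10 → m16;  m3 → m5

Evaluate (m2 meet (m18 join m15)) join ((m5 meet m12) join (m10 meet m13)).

m18 ∨ m15 = m12
m2 ∧ m12 = m2
m5 ∧ m12 = m3
m10 ∧ m13 = m3
m3 ∨ m3 = m3
m2 ∨ m3 = m15

m15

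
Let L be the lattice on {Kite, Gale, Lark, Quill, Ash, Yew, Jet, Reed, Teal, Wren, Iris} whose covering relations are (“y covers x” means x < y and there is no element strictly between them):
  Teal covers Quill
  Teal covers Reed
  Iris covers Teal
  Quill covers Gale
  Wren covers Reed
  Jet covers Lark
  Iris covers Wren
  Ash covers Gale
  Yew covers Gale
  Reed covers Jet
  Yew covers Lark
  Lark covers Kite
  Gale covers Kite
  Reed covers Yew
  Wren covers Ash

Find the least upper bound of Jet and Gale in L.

Reed

Common upper bounds of {Jet, Gale}: Iris, Reed, Teal, Wren.
The least among these is Reed.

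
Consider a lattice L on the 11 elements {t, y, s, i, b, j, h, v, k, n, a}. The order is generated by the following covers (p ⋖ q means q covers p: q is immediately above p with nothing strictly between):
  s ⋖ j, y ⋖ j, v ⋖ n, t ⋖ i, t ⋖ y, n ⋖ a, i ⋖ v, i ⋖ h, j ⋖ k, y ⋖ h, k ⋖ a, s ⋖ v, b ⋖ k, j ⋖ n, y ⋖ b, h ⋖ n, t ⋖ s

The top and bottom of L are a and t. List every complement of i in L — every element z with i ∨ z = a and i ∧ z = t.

b, k

Need z with i ∨ z = a and i ∧ z = t.
Checking each element gives: b, k.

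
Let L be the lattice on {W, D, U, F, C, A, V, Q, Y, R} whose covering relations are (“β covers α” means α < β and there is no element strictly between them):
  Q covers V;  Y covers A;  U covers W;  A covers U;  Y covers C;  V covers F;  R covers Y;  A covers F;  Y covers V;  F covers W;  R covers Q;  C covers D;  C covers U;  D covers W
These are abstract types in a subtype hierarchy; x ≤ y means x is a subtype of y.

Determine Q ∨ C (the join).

Common upper bounds of {Q, C}: R.
The least among these is R.

R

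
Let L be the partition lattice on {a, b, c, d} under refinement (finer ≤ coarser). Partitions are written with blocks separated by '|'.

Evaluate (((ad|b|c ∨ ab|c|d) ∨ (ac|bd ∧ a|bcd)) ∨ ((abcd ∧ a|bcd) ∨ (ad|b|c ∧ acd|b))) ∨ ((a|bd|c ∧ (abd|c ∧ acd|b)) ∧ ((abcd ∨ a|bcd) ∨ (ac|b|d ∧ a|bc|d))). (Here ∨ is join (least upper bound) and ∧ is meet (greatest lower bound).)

ad|b|c ∨ ab|c|d = abd|c
ac|bd ∧ a|bcd = a|bd|c
abd|c ∨ a|bd|c = abd|c
abcd ∧ a|bcd = a|bcd
ad|b|c ∧ acd|b = ad|b|c
a|bcd ∨ ad|b|c = abcd
abd|c ∨ abcd = abcd
abd|c ∧ acd|b = ad|b|c
a|bd|c ∧ ad|b|c = a|b|c|d
abcd ∨ a|bcd = abcd
ac|b|d ∧ a|bc|d = a|b|c|d
abcd ∨ a|b|c|d = abcd
a|b|c|d ∧ abcd = a|b|c|d
abcd ∨ a|b|c|d = abcd

abcd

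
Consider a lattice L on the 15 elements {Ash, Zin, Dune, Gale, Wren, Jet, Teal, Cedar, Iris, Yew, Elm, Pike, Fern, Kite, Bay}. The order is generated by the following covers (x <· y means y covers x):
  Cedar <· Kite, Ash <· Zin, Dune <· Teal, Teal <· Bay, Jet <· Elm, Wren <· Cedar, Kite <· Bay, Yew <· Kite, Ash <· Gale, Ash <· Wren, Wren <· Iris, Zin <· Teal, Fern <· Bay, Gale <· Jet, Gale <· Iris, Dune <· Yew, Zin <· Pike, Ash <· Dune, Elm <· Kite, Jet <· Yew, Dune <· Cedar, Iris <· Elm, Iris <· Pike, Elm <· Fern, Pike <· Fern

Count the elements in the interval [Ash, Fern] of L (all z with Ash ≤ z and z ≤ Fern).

9

The interval [Ash, Fern] = {Ash, Elm, Fern, Gale, Iris, Jet, Pike, Wren, Zin}, which has 9 elements.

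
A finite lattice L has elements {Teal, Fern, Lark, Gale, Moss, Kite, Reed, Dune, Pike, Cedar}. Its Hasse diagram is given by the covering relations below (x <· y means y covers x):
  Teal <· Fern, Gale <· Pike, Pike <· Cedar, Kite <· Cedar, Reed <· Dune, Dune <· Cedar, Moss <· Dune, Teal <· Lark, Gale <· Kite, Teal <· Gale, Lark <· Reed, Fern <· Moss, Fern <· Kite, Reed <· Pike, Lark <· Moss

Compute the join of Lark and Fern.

Moss

Common upper bounds of {Lark, Fern}: Cedar, Dune, Moss.
The least among these is Moss.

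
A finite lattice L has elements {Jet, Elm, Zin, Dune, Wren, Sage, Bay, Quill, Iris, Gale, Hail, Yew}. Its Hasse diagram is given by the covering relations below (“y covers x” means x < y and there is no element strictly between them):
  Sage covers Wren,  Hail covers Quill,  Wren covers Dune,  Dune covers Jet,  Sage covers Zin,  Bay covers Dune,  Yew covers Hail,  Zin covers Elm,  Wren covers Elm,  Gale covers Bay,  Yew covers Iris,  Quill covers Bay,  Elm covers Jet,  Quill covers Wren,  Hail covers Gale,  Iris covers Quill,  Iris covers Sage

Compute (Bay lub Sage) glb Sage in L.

Sage

Bay ∨ Sage = Iris
Iris ∧ Sage = Sage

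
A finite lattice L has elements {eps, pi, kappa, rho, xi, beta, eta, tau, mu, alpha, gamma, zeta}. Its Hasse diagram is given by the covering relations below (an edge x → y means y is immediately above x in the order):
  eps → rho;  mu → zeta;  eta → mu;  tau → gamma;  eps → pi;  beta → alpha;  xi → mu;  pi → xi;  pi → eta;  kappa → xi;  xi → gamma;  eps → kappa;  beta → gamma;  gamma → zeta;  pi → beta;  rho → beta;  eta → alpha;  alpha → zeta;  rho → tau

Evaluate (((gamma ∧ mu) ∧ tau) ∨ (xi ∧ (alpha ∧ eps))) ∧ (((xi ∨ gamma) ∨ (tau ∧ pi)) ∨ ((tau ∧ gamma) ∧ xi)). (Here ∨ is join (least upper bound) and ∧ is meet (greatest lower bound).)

eps

gamma ∧ mu = xi
xi ∧ tau = eps
alpha ∧ eps = eps
xi ∧ eps = eps
eps ∨ eps = eps
xi ∨ gamma = gamma
tau ∧ pi = eps
gamma ∨ eps = gamma
tau ∧ gamma = tau
tau ∧ xi = eps
gamma ∨ eps = gamma
eps ∧ gamma = eps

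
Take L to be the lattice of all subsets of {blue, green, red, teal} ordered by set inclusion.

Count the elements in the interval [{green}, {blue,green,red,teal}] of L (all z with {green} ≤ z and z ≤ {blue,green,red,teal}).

8

The interval [{green}, {blue,green,red,teal}] = {{blue,green,red,teal}, {blue,green,red}, {blue,green,teal}, {blue,green}, {green,red,teal}, {green,red}, {green,teal}, {green}}, which has 8 elements.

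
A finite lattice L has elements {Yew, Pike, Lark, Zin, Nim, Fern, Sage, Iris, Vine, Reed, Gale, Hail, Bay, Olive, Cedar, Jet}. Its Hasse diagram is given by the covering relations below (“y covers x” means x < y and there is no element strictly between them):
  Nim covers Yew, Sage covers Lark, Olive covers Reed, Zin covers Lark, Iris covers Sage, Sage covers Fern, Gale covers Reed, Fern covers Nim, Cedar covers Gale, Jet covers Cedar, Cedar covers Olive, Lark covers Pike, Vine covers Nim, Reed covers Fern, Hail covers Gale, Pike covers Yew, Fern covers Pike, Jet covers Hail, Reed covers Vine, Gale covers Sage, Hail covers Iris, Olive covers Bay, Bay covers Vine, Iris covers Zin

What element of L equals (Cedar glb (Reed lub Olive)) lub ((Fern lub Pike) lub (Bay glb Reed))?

Olive

Reed ∨ Olive = Olive
Cedar ∧ Olive = Olive
Fern ∨ Pike = Fern
Bay ∧ Reed = Vine
Fern ∨ Vine = Reed
Olive ∨ Reed = Olive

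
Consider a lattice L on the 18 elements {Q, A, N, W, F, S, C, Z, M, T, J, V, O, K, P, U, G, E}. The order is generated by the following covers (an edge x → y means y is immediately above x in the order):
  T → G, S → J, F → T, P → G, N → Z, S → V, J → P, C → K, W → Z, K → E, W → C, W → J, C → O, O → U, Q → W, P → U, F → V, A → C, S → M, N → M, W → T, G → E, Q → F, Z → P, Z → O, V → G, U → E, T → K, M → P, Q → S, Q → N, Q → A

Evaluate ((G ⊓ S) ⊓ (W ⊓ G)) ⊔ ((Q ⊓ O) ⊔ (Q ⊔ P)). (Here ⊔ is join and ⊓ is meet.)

P

G ∧ S = S
W ∧ G = W
S ∧ W = Q
Q ∧ O = Q
Q ∨ P = P
Q ∨ P = P
Q ∨ P = P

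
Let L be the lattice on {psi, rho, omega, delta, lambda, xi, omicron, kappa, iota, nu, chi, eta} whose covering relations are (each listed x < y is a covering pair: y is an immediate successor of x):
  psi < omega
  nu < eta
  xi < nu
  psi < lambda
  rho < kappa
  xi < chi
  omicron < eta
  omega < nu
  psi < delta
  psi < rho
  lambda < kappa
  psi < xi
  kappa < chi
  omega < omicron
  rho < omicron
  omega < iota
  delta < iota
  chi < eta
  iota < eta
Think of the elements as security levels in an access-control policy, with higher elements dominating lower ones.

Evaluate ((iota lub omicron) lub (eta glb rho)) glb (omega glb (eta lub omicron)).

iota ∨ omicron = eta
eta ∧ rho = rho
eta ∨ rho = eta
eta ∨ omicron = eta
omega ∧ eta = omega
eta ∧ omega = omega

omega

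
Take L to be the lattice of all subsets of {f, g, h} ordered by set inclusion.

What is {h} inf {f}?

Under ⊆, meet is intersection: {h} ∩ {f} = ∅.

∅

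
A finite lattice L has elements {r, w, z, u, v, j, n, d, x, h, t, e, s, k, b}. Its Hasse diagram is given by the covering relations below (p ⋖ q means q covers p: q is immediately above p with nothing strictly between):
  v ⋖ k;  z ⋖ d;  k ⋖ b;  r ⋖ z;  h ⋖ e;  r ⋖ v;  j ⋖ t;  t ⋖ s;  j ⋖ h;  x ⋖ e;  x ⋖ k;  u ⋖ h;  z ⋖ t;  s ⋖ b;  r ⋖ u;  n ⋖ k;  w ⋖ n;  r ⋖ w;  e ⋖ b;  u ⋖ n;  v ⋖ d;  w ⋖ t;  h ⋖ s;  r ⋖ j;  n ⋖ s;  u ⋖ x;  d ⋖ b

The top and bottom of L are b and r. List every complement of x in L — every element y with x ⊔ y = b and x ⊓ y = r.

Need y with x ∨ y = b and x ∧ y = r.
Checking each element gives: d, t, z.

d, t, z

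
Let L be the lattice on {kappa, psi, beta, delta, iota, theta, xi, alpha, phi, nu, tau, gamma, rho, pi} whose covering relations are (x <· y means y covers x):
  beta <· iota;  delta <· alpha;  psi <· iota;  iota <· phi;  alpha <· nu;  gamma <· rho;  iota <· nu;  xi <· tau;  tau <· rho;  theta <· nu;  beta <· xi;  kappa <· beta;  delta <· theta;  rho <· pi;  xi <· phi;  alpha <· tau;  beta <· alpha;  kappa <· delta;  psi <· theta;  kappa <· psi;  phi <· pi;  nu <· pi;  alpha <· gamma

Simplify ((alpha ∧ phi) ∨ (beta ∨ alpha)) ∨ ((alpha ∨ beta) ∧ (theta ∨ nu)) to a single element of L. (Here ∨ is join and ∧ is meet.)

alpha ∧ phi = beta
beta ∨ alpha = alpha
beta ∨ alpha = alpha
alpha ∨ beta = alpha
theta ∨ nu = nu
alpha ∧ nu = alpha
alpha ∨ alpha = alpha

alpha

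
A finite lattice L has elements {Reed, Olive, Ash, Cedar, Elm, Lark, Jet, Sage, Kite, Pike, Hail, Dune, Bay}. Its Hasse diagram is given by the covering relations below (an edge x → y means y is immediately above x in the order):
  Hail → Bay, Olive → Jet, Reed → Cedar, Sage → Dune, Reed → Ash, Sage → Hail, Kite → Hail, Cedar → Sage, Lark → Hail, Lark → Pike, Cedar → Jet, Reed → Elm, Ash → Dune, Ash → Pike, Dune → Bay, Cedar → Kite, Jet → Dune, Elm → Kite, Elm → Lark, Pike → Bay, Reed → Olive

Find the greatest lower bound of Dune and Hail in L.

Sage

Common lower bounds of {Dune, Hail}: Cedar, Reed, Sage.
The greatest among these is Sage.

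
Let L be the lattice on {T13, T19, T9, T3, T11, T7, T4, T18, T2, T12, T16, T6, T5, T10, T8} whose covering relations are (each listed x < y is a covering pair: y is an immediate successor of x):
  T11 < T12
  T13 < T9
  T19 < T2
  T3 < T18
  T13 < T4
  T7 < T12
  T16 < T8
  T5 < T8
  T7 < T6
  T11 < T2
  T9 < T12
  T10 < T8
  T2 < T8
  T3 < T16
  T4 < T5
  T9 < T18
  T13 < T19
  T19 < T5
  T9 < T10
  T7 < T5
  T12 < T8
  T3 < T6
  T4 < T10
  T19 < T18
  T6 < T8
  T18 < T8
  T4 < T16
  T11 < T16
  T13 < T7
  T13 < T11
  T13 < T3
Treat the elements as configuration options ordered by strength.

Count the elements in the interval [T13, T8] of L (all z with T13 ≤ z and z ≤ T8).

15

The interval [T13, T8] = {T10, T11, T12, T13, T16, T18, T19, T2, T3, T4, T5, T6, T7, T8, T9}, which has 15 elements.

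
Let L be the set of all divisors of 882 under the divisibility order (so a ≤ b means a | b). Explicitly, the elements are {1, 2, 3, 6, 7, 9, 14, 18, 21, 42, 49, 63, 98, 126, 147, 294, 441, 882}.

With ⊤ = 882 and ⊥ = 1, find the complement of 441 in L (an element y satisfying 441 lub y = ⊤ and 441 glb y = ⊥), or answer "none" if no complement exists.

2

Need y with 441 ∨ y = 882 and 441 ∧ y = 1.
Checking each element gives: 2.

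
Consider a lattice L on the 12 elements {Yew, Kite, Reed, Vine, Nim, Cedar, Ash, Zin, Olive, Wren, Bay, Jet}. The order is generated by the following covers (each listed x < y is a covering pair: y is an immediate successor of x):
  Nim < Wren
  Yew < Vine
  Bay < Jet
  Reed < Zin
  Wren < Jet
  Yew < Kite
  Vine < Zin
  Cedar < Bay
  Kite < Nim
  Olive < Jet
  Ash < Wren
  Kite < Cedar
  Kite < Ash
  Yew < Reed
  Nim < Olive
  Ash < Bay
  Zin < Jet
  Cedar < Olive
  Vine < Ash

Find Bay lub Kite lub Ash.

Common upper bounds of {Bay, Kite, Ash}: Bay, Jet.
The least among these is Bay.

Bay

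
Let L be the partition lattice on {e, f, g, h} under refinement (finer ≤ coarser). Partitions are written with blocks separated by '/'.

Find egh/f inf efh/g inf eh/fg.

eh/f/g

The meet (common refinement) of egh/f, efh/g, eh/fg intersects blocks pairwise, giving eh/f/g.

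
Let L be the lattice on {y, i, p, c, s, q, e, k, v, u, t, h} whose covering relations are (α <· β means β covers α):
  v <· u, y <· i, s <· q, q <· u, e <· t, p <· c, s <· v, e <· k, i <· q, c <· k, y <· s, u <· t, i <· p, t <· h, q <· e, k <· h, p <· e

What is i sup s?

Common upper bounds of {i, s}: e, h, k, q, t, u.
The least among these is q.

q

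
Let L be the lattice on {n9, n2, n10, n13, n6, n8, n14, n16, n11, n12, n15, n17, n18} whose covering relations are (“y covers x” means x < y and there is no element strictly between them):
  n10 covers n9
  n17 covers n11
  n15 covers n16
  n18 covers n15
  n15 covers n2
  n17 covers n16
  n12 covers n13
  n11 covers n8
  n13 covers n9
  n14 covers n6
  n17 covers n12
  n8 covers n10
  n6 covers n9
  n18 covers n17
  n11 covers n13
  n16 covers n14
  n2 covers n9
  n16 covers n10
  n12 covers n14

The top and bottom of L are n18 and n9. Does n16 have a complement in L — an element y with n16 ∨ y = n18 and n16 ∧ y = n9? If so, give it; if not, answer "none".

For every candidate y, either n16 ∨ y ≠ n18 or n16 ∧ y ≠ n9; no complement exists.

none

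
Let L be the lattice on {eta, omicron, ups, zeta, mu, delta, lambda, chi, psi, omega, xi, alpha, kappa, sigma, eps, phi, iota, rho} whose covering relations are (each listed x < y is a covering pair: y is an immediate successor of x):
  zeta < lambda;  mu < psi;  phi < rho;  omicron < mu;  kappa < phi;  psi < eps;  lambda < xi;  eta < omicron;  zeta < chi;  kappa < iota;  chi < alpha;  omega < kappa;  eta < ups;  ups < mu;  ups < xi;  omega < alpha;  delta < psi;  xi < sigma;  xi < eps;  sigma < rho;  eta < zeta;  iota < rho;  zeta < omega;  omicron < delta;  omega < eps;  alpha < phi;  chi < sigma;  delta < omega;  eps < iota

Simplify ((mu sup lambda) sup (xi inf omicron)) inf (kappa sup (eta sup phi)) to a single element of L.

mu ∨ lambda = eps
xi ∧ omicron = eta
eps ∨ eta = eps
eta ∨ phi = phi
kappa ∨ phi = phi
eps ∧ phi = omega

omega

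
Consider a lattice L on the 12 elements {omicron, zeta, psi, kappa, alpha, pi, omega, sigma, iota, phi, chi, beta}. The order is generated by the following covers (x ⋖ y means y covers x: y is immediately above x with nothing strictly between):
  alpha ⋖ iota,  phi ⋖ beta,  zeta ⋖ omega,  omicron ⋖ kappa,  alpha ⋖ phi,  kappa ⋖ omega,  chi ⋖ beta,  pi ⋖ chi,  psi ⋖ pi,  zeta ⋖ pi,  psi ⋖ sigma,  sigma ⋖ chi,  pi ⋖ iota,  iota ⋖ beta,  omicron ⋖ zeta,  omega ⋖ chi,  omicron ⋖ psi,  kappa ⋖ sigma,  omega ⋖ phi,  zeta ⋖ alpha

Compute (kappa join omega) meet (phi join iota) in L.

kappa ∨ omega = omega
phi ∨ iota = beta
omega ∧ beta = omega

omega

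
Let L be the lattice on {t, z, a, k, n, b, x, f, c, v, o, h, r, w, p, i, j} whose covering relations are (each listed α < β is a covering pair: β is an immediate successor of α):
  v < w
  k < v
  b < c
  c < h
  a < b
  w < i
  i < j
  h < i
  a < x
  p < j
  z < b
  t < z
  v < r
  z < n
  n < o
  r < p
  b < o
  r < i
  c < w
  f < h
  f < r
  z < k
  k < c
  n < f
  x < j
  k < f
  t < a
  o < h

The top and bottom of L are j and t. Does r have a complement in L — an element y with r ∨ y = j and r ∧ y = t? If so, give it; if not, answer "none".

Need y with r ∨ y = j and r ∧ y = t.
Checking each element gives: x.

x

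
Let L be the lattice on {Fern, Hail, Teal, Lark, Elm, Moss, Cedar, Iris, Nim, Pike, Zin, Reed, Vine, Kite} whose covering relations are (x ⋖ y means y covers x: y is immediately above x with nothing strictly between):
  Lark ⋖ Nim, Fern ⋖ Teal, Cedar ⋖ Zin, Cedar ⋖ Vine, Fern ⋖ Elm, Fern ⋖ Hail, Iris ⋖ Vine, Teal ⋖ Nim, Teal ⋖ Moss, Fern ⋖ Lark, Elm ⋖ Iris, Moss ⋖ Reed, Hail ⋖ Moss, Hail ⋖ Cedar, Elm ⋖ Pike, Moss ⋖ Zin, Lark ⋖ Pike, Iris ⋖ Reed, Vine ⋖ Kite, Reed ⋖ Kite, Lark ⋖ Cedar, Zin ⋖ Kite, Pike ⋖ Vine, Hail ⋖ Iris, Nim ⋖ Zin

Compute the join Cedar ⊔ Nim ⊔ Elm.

Common upper bounds of {Cedar, Nim, Elm}: Kite.
The least among these is Kite.

Kite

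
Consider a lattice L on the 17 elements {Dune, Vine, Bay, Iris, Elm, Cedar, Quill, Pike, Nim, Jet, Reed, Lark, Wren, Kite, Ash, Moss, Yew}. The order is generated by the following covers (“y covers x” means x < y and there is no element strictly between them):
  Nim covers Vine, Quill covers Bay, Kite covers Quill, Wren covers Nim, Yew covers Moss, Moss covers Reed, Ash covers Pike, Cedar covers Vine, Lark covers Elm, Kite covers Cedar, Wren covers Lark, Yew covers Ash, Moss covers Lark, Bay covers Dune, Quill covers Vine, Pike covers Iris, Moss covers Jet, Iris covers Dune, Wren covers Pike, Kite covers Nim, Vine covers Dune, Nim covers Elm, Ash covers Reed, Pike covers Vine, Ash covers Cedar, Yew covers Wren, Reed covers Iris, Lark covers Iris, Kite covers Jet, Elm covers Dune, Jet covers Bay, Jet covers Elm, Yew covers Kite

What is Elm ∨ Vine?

Nim

Common upper bounds of {Elm, Vine}: Kite, Nim, Wren, Yew.
The least among these is Nim.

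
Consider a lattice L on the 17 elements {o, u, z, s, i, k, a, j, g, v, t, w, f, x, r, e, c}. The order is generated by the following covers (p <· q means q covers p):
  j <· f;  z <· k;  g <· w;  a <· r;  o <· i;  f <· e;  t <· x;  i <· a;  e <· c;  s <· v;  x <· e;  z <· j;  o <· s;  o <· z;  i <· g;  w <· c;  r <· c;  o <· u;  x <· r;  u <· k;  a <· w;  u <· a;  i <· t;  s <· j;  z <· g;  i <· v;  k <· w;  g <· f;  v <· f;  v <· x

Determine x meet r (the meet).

x

Common lower bounds of {x, r}: i, o, s, t, v, x.
The greatest among these is x.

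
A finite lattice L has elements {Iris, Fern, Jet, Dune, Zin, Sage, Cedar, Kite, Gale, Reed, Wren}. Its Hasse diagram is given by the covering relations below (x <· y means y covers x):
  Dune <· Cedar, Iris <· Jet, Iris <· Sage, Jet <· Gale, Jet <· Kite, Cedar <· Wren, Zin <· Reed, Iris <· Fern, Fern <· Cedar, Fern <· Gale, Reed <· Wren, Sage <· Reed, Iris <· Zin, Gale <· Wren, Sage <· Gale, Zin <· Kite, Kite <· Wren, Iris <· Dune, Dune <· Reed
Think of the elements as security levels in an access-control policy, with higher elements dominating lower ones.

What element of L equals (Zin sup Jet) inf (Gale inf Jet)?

Zin ∨ Jet = Kite
Gale ∧ Jet = Jet
Kite ∧ Jet = Jet

Jet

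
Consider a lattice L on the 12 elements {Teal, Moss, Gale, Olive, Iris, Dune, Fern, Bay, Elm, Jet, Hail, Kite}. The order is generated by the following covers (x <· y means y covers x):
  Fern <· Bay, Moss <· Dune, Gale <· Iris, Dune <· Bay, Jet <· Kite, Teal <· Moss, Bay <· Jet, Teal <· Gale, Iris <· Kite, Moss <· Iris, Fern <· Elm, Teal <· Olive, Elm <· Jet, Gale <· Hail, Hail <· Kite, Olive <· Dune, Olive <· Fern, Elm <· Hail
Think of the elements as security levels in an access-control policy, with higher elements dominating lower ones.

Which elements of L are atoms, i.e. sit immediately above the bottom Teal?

Gale, Moss, Olive

The atoms are exactly the elements that cover Teal: Gale, Moss, Olive.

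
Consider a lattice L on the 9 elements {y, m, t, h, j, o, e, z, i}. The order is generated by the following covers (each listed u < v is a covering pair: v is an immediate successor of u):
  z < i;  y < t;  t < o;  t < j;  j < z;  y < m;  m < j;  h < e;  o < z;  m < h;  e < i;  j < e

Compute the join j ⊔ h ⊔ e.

e

Common upper bounds of {j, h, e}: e, i.
The least among these is e.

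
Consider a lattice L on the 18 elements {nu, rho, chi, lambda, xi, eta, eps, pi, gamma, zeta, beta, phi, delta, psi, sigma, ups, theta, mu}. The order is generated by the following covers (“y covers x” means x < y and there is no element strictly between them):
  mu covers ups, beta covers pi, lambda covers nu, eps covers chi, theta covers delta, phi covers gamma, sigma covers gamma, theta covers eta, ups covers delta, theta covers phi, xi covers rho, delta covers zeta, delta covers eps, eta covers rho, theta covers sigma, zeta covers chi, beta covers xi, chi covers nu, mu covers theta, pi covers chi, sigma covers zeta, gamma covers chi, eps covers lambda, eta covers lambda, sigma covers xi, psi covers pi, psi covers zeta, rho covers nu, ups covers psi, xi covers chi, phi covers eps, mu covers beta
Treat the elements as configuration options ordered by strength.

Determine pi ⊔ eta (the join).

Common upper bounds of {pi, eta}: mu.
The least among these is mu.

mu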